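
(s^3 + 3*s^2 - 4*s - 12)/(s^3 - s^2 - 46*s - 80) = (s^2 + s - 6)/(s^2 - 3*s - 40)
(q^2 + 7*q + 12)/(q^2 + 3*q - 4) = (q + 3)/(q - 1)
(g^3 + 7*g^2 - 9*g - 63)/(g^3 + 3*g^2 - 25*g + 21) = (g + 3)/(g - 1)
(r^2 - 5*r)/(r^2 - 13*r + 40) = r/(r - 8)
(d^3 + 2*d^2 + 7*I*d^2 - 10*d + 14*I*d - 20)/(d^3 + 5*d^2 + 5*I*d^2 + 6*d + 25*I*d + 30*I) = (d + 2*I)/(d + 3)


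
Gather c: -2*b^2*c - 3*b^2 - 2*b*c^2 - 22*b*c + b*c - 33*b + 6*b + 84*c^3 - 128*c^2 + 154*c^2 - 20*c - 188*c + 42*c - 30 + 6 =-3*b^2 - 27*b + 84*c^3 + c^2*(26 - 2*b) + c*(-2*b^2 - 21*b - 166) - 24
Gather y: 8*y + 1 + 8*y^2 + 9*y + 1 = 8*y^2 + 17*y + 2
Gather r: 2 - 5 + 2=-1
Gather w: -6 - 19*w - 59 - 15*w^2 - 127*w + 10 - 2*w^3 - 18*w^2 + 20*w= -2*w^3 - 33*w^2 - 126*w - 55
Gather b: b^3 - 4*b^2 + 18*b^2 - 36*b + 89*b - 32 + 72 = b^3 + 14*b^2 + 53*b + 40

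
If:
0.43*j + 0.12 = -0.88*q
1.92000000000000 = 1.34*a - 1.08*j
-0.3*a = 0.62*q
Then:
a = 5.98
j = 5.65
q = -2.90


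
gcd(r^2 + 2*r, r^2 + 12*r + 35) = 1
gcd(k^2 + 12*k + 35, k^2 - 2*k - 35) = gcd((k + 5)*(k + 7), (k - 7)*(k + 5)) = k + 5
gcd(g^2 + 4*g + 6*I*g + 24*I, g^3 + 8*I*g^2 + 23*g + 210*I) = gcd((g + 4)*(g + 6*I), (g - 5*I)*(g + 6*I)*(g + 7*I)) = g + 6*I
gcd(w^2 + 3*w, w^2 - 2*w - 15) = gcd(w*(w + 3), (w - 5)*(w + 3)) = w + 3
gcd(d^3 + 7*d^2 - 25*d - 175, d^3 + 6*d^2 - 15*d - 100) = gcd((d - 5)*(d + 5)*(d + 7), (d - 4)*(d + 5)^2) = d + 5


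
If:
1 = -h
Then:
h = -1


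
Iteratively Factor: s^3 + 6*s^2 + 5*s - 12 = (s + 3)*(s^2 + 3*s - 4) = (s + 3)*(s + 4)*(s - 1)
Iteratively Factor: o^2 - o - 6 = (o + 2)*(o - 3)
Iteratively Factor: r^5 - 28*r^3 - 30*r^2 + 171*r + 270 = (r - 3)*(r^4 + 3*r^3 - 19*r^2 - 87*r - 90) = (r - 3)*(r + 2)*(r^3 + r^2 - 21*r - 45) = (r - 3)*(r + 2)*(r + 3)*(r^2 - 2*r - 15) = (r - 5)*(r - 3)*(r + 2)*(r + 3)*(r + 3)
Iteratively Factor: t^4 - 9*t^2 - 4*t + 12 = (t + 2)*(t^3 - 2*t^2 - 5*t + 6) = (t + 2)^2*(t^2 - 4*t + 3) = (t - 3)*(t + 2)^2*(t - 1)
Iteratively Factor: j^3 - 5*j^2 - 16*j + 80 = (j - 5)*(j^2 - 16) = (j - 5)*(j + 4)*(j - 4)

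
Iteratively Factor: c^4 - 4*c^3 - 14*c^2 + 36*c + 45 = (c - 5)*(c^3 + c^2 - 9*c - 9) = (c - 5)*(c + 1)*(c^2 - 9) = (c - 5)*(c + 1)*(c + 3)*(c - 3)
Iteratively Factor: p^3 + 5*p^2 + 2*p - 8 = (p - 1)*(p^2 + 6*p + 8) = (p - 1)*(p + 4)*(p + 2)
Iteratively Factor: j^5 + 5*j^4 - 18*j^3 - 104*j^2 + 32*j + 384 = (j - 2)*(j^4 + 7*j^3 - 4*j^2 - 112*j - 192) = (j - 2)*(j + 4)*(j^3 + 3*j^2 - 16*j - 48) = (j - 2)*(j + 4)^2*(j^2 - j - 12) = (j - 2)*(j + 3)*(j + 4)^2*(j - 4)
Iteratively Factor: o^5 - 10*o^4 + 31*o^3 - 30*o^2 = (o - 5)*(o^4 - 5*o^3 + 6*o^2) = o*(o - 5)*(o^3 - 5*o^2 + 6*o) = o*(o - 5)*(o - 2)*(o^2 - 3*o) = o*(o - 5)*(o - 3)*(o - 2)*(o)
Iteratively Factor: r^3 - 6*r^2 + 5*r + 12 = (r + 1)*(r^2 - 7*r + 12) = (r - 4)*(r + 1)*(r - 3)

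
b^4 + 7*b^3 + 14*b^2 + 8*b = b*(b + 1)*(b + 2)*(b + 4)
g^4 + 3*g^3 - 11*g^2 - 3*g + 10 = (g - 2)*(g - 1)*(g + 1)*(g + 5)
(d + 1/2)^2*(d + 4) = d^3 + 5*d^2 + 17*d/4 + 1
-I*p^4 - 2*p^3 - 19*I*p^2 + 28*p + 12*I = (p - 6*I)*(p + I)*(p + 2*I)*(-I*p + 1)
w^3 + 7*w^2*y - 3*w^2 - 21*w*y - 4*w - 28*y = (w - 4)*(w + 1)*(w + 7*y)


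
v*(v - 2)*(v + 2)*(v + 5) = v^4 + 5*v^3 - 4*v^2 - 20*v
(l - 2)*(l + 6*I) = l^2 - 2*l + 6*I*l - 12*I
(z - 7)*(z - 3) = z^2 - 10*z + 21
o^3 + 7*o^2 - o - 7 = (o - 1)*(o + 1)*(o + 7)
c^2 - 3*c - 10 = (c - 5)*(c + 2)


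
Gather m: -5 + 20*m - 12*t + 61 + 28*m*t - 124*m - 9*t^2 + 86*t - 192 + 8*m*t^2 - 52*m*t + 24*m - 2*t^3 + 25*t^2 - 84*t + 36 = m*(8*t^2 - 24*t - 80) - 2*t^3 + 16*t^2 - 10*t - 100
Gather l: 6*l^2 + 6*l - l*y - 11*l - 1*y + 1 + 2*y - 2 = 6*l^2 + l*(-y - 5) + y - 1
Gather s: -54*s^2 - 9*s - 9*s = -54*s^2 - 18*s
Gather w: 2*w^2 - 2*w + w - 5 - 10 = 2*w^2 - w - 15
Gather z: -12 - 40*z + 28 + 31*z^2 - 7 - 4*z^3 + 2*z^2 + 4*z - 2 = -4*z^3 + 33*z^2 - 36*z + 7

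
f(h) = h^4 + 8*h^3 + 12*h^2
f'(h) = 4*h^3 + 24*h^2 + 24*h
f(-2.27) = -5.19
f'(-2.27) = 22.40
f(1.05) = 23.71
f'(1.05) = 56.29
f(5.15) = 2114.44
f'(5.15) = 1306.50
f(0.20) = 0.55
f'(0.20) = 5.79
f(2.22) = 170.96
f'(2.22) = 215.33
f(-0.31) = 0.92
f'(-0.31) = -5.25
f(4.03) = 982.26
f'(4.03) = 748.30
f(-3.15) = -32.52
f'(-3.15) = 37.52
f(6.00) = 3456.00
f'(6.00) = 1872.00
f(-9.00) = 1701.00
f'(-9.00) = -1188.00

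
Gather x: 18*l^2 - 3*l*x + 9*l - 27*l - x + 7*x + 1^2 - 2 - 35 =18*l^2 - 18*l + x*(6 - 3*l) - 36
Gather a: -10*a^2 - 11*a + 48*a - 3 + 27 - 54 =-10*a^2 + 37*a - 30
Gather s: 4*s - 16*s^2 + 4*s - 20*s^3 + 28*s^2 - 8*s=-20*s^3 + 12*s^2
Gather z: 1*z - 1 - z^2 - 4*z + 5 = -z^2 - 3*z + 4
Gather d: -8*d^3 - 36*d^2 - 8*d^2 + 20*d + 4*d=-8*d^3 - 44*d^2 + 24*d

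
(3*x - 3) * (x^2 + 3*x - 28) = 3*x^3 + 6*x^2 - 93*x + 84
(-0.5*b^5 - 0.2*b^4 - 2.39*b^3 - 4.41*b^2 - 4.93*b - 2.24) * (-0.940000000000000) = 0.47*b^5 + 0.188*b^4 + 2.2466*b^3 + 4.1454*b^2 + 4.6342*b + 2.1056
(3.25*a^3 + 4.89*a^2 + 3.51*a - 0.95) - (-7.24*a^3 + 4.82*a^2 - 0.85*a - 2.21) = 10.49*a^3 + 0.0699999999999994*a^2 + 4.36*a + 1.26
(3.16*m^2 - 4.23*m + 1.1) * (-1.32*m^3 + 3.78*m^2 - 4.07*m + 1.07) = -4.1712*m^5 + 17.5284*m^4 - 30.3026*m^3 + 24.7553*m^2 - 9.0031*m + 1.177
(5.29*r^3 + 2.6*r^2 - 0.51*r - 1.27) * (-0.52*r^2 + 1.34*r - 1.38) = -2.7508*r^5 + 5.7366*r^4 - 3.551*r^3 - 3.611*r^2 - 0.998*r + 1.7526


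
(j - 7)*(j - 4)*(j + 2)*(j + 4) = j^4 - 5*j^3 - 30*j^2 + 80*j + 224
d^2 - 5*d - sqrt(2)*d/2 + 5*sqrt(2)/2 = (d - 5)*(d - sqrt(2)/2)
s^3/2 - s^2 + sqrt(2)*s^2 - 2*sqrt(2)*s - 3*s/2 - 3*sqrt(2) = (s/2 + 1/2)*(s - 3)*(s + 2*sqrt(2))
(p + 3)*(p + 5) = p^2 + 8*p + 15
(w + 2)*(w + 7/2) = w^2 + 11*w/2 + 7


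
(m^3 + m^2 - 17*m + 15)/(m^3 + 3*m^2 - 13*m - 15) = (m - 1)/(m + 1)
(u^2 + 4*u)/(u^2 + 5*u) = (u + 4)/(u + 5)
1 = 1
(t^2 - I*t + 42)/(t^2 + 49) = (t + 6*I)/(t + 7*I)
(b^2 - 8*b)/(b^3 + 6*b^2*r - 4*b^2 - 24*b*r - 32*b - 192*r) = b/(b^2 + 6*b*r + 4*b + 24*r)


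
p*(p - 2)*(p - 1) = p^3 - 3*p^2 + 2*p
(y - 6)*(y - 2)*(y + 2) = y^3 - 6*y^2 - 4*y + 24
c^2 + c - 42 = (c - 6)*(c + 7)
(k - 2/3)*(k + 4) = k^2 + 10*k/3 - 8/3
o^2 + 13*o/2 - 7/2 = (o - 1/2)*(o + 7)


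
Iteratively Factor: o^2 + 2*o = (o + 2)*(o)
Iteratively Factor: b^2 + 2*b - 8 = (b + 4)*(b - 2)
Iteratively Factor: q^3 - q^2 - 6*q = (q + 2)*(q^2 - 3*q) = q*(q + 2)*(q - 3)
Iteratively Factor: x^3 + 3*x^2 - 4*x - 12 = (x + 2)*(x^2 + x - 6) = (x - 2)*(x + 2)*(x + 3)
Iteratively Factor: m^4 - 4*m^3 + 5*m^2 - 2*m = (m - 1)*(m^3 - 3*m^2 + 2*m) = (m - 2)*(m - 1)*(m^2 - m) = (m - 2)*(m - 1)^2*(m)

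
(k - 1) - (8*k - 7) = 6 - 7*k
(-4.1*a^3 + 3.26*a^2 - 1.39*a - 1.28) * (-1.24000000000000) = 5.084*a^3 - 4.0424*a^2 + 1.7236*a + 1.5872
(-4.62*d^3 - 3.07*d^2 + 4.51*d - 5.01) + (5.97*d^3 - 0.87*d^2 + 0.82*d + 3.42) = 1.35*d^3 - 3.94*d^2 + 5.33*d - 1.59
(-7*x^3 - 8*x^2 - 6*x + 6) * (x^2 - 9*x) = -7*x^5 + 55*x^4 + 66*x^3 + 60*x^2 - 54*x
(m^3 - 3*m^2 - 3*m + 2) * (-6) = -6*m^3 + 18*m^2 + 18*m - 12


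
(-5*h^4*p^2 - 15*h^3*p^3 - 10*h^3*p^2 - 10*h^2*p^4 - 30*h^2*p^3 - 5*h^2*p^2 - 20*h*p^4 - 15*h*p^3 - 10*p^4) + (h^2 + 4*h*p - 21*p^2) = -5*h^4*p^2 - 15*h^3*p^3 - 10*h^3*p^2 - 10*h^2*p^4 - 30*h^2*p^3 - 5*h^2*p^2 + h^2 - 20*h*p^4 - 15*h*p^3 + 4*h*p - 10*p^4 - 21*p^2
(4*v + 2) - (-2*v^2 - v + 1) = 2*v^2 + 5*v + 1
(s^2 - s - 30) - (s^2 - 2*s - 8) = s - 22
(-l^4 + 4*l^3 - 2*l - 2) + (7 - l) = -l^4 + 4*l^3 - 3*l + 5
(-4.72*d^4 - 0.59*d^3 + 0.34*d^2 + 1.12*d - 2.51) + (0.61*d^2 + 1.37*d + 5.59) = -4.72*d^4 - 0.59*d^3 + 0.95*d^2 + 2.49*d + 3.08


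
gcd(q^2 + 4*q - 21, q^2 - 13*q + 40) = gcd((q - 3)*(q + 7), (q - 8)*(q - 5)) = 1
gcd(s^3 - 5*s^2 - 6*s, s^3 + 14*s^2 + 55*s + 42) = s + 1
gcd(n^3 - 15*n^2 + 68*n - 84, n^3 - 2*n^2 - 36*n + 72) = n^2 - 8*n + 12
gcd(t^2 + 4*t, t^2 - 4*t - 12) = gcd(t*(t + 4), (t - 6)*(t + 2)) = 1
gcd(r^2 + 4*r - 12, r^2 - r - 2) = r - 2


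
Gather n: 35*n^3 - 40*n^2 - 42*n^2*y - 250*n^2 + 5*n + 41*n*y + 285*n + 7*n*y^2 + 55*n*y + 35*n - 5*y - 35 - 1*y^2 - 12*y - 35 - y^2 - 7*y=35*n^3 + n^2*(-42*y - 290) + n*(7*y^2 + 96*y + 325) - 2*y^2 - 24*y - 70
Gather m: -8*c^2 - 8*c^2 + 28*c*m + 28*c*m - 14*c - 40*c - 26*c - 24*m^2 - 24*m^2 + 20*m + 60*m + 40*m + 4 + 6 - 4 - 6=-16*c^2 - 80*c - 48*m^2 + m*(56*c + 120)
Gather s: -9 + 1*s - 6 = s - 15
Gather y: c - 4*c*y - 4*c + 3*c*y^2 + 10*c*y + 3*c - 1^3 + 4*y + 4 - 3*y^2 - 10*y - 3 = y^2*(3*c - 3) + y*(6*c - 6)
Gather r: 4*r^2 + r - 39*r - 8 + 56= 4*r^2 - 38*r + 48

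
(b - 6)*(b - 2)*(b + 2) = b^3 - 6*b^2 - 4*b + 24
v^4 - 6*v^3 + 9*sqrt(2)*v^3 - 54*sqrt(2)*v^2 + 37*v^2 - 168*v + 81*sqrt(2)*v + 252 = (v - 3)^2*(v + 2*sqrt(2))*(v + 7*sqrt(2))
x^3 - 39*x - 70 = (x - 7)*(x + 2)*(x + 5)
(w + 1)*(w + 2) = w^2 + 3*w + 2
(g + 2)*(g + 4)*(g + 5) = g^3 + 11*g^2 + 38*g + 40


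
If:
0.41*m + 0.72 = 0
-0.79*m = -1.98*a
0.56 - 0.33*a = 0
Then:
No Solution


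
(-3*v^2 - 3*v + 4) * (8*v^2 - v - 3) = -24*v^4 - 21*v^3 + 44*v^2 + 5*v - 12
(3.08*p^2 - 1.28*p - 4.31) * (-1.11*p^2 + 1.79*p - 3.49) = -3.4188*p^4 + 6.934*p^3 - 8.2563*p^2 - 3.2477*p + 15.0419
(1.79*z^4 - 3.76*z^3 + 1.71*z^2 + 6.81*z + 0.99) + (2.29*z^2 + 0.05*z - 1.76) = 1.79*z^4 - 3.76*z^3 + 4.0*z^2 + 6.86*z - 0.77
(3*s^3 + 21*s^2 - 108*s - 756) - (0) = 3*s^3 + 21*s^2 - 108*s - 756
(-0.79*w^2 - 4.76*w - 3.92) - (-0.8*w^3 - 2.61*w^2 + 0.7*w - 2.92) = 0.8*w^3 + 1.82*w^2 - 5.46*w - 1.0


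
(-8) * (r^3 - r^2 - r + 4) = -8*r^3 + 8*r^2 + 8*r - 32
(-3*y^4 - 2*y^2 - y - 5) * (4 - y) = 3*y^5 - 12*y^4 + 2*y^3 - 7*y^2 + y - 20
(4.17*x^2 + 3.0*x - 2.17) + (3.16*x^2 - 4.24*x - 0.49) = 7.33*x^2 - 1.24*x - 2.66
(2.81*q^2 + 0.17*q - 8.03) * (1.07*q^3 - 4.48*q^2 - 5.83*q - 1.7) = 3.0067*q^5 - 12.4069*q^4 - 25.736*q^3 + 30.2063*q^2 + 46.5259*q + 13.651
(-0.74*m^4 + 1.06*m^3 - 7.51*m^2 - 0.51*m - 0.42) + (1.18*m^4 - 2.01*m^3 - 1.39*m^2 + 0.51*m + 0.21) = 0.44*m^4 - 0.95*m^3 - 8.9*m^2 - 0.21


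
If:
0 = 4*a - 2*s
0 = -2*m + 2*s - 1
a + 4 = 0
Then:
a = -4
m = -17/2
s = -8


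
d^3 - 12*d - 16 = (d - 4)*(d + 2)^2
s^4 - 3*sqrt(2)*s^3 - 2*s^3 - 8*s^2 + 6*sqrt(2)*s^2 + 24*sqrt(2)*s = s*(s - 4)*(s + 2)*(s - 3*sqrt(2))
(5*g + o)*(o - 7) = 5*g*o - 35*g + o^2 - 7*o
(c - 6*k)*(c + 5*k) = c^2 - c*k - 30*k^2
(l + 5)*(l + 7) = l^2 + 12*l + 35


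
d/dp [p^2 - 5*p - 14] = 2*p - 5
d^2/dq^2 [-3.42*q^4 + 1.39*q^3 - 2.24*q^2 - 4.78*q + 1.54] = -41.04*q^2 + 8.34*q - 4.48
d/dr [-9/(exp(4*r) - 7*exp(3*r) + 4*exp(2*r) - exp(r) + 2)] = (36*exp(3*r) - 189*exp(2*r) + 72*exp(r) - 9)*exp(r)/(exp(4*r) - 7*exp(3*r) + 4*exp(2*r) - exp(r) + 2)^2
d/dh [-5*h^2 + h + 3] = 1 - 10*h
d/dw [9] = 0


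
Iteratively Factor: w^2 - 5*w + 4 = (w - 4)*(w - 1)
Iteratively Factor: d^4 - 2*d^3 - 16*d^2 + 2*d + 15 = (d + 1)*(d^3 - 3*d^2 - 13*d + 15) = (d - 1)*(d + 1)*(d^2 - 2*d - 15) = (d - 5)*(d - 1)*(d + 1)*(d + 3)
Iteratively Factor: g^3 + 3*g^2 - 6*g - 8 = (g + 4)*(g^2 - g - 2) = (g + 1)*(g + 4)*(g - 2)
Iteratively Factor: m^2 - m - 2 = (m - 2)*(m + 1)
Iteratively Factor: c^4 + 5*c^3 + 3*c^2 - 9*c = (c)*(c^3 + 5*c^2 + 3*c - 9) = c*(c + 3)*(c^2 + 2*c - 3) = c*(c + 3)^2*(c - 1)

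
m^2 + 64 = (m - 8*I)*(m + 8*I)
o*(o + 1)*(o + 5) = o^3 + 6*o^2 + 5*o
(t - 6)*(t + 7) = t^2 + t - 42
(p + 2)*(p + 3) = p^2 + 5*p + 6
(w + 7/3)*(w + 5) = w^2 + 22*w/3 + 35/3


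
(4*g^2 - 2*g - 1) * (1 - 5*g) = -20*g^3 + 14*g^2 + 3*g - 1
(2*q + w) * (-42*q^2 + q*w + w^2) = -84*q^3 - 40*q^2*w + 3*q*w^2 + w^3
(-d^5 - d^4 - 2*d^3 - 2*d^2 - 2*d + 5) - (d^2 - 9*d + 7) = -d^5 - d^4 - 2*d^3 - 3*d^2 + 7*d - 2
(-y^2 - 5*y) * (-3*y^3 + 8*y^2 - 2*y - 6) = 3*y^5 + 7*y^4 - 38*y^3 + 16*y^2 + 30*y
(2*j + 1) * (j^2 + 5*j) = 2*j^3 + 11*j^2 + 5*j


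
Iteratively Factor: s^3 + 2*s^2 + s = (s + 1)*(s^2 + s) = (s + 1)^2*(s)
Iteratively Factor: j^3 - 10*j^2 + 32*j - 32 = (j - 2)*(j^2 - 8*j + 16) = (j - 4)*(j - 2)*(j - 4)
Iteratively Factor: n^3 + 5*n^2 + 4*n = (n + 1)*(n^2 + 4*n) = (n + 1)*(n + 4)*(n)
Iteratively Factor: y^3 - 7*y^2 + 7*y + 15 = (y + 1)*(y^2 - 8*y + 15) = (y - 5)*(y + 1)*(y - 3)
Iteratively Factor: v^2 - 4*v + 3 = (v - 3)*(v - 1)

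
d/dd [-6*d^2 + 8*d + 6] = 8 - 12*d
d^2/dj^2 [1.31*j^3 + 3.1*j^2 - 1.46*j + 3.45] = 7.86*j + 6.2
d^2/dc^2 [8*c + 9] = 0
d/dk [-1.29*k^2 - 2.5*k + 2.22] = -2.58*k - 2.5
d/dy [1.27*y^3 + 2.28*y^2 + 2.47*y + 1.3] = 3.81*y^2 + 4.56*y + 2.47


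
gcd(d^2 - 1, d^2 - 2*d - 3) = d + 1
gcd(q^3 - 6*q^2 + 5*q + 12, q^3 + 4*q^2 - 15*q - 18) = q^2 - 2*q - 3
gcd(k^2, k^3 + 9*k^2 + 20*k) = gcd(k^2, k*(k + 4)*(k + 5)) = k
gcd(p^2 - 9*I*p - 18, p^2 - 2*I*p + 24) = p - 6*I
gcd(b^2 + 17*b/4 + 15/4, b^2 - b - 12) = b + 3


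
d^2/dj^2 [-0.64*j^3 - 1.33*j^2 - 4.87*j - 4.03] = -3.84*j - 2.66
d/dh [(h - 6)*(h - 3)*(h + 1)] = 3*h^2 - 16*h + 9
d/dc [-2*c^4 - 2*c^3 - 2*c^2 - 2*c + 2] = -8*c^3 - 6*c^2 - 4*c - 2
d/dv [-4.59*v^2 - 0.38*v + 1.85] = -9.18*v - 0.38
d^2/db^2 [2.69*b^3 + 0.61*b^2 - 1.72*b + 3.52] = 16.14*b + 1.22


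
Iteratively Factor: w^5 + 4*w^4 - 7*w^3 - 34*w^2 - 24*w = (w + 2)*(w^4 + 2*w^3 - 11*w^2 - 12*w) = (w + 2)*(w + 4)*(w^3 - 2*w^2 - 3*w) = (w - 3)*(w + 2)*(w + 4)*(w^2 + w) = w*(w - 3)*(w + 2)*(w + 4)*(w + 1)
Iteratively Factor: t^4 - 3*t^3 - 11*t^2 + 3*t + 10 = (t + 2)*(t^3 - 5*t^2 - t + 5) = (t + 1)*(t + 2)*(t^2 - 6*t + 5) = (t - 5)*(t + 1)*(t + 2)*(t - 1)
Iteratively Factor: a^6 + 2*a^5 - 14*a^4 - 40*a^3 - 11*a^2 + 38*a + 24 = (a - 4)*(a^5 + 6*a^4 + 10*a^3 - 11*a - 6) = (a - 4)*(a + 2)*(a^4 + 4*a^3 + 2*a^2 - 4*a - 3) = (a - 4)*(a + 2)*(a + 3)*(a^3 + a^2 - a - 1) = (a - 4)*(a + 1)*(a + 2)*(a + 3)*(a^2 - 1) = (a - 4)*(a + 1)^2*(a + 2)*(a + 3)*(a - 1)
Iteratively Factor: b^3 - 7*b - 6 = (b + 2)*(b^2 - 2*b - 3) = (b + 1)*(b + 2)*(b - 3)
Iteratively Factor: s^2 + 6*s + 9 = (s + 3)*(s + 3)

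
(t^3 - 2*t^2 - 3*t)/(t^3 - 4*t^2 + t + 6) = t/(t - 2)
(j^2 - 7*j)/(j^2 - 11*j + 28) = j/(j - 4)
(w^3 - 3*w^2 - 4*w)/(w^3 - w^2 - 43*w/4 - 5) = 4*w*(w + 1)/(4*w^2 + 12*w + 5)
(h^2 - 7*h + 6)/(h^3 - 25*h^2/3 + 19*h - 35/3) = 3*(h - 6)/(3*h^2 - 22*h + 35)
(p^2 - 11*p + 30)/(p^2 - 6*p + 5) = (p - 6)/(p - 1)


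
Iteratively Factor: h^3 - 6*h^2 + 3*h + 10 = (h - 5)*(h^2 - h - 2) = (h - 5)*(h - 2)*(h + 1)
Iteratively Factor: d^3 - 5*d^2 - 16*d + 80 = (d - 5)*(d^2 - 16) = (d - 5)*(d + 4)*(d - 4)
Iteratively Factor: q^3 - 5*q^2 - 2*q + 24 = (q + 2)*(q^2 - 7*q + 12) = (q - 4)*(q + 2)*(q - 3)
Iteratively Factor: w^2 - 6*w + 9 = (w - 3)*(w - 3)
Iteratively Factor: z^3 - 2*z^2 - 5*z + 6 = (z + 2)*(z^2 - 4*z + 3) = (z - 3)*(z + 2)*(z - 1)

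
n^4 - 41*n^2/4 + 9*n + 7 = (n - 2)^2*(n + 1/2)*(n + 7/2)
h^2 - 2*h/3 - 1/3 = (h - 1)*(h + 1/3)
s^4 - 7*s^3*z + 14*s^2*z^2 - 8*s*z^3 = s*(s - 4*z)*(s - 2*z)*(s - z)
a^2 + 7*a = a*(a + 7)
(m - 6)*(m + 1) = m^2 - 5*m - 6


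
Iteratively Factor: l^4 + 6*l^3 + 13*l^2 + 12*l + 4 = (l + 2)*(l^3 + 4*l^2 + 5*l + 2) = (l + 1)*(l + 2)*(l^2 + 3*l + 2) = (l + 1)^2*(l + 2)*(l + 2)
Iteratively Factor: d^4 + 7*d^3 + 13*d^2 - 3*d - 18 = (d + 3)*(d^3 + 4*d^2 + d - 6) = (d + 2)*(d + 3)*(d^2 + 2*d - 3) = (d + 2)*(d + 3)^2*(d - 1)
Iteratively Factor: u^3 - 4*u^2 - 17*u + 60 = (u - 3)*(u^2 - u - 20) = (u - 3)*(u + 4)*(u - 5)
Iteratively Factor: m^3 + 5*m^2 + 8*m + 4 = (m + 2)*(m^2 + 3*m + 2) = (m + 2)^2*(m + 1)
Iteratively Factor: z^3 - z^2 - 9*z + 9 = (z + 3)*(z^2 - 4*z + 3) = (z - 1)*(z + 3)*(z - 3)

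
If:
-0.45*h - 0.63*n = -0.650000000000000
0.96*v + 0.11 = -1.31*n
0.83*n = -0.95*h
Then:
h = -2.40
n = 2.74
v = -3.86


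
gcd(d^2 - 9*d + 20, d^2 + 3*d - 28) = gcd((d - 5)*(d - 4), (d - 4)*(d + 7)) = d - 4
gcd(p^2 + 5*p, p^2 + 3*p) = p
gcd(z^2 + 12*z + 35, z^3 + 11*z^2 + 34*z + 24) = 1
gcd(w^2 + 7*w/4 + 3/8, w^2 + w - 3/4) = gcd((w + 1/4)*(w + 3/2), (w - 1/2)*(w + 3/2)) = w + 3/2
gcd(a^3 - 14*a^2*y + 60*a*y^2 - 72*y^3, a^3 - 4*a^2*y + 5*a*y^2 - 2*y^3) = -a + 2*y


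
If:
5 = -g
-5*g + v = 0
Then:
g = -5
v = -25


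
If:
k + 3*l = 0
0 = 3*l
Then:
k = 0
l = 0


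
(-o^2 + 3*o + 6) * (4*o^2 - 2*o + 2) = -4*o^4 + 14*o^3 + 16*o^2 - 6*o + 12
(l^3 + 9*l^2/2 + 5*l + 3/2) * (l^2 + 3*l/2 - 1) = l^5 + 6*l^4 + 43*l^3/4 + 9*l^2/2 - 11*l/4 - 3/2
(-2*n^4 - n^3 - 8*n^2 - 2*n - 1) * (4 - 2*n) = 4*n^5 - 6*n^4 + 12*n^3 - 28*n^2 - 6*n - 4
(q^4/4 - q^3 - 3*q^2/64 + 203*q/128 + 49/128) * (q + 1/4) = q^5/4 - 15*q^4/16 - 19*q^3/64 + 403*q^2/256 + 399*q/512 + 49/512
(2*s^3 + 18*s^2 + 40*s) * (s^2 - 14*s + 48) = 2*s^5 - 10*s^4 - 116*s^3 + 304*s^2 + 1920*s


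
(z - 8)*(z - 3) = z^2 - 11*z + 24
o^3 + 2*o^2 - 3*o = o*(o - 1)*(o + 3)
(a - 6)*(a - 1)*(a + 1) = a^3 - 6*a^2 - a + 6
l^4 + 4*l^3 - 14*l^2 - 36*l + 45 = (l - 3)*(l - 1)*(l + 3)*(l + 5)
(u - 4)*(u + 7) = u^2 + 3*u - 28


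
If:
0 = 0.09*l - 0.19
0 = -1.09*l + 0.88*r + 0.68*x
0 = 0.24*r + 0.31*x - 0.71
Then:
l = 2.11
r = 2.10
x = 0.66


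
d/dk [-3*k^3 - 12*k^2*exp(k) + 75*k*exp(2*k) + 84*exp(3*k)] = -12*k^2*exp(k) - 9*k^2 + 150*k*exp(2*k) - 24*k*exp(k) + 252*exp(3*k) + 75*exp(2*k)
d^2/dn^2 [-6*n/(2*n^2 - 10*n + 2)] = 6*(-n*(2*n - 5)^2 + (3*n - 5)*(n^2 - 5*n + 1))/(n^2 - 5*n + 1)^3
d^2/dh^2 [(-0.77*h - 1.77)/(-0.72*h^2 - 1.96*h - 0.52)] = ((0.77*h + 1.77)*(1.44*h + 1.96)*(2.88*h + 3.92) - (3.3264*h + 5.5672)*(0.72*h^2 + 1.96*h + 0.52))/(0.72*h^2 + 1.96*h + 0.52)^3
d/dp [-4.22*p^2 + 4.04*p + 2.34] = 4.04 - 8.44*p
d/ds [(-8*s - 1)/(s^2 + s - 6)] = (-8*s^2 - 8*s + (2*s + 1)*(8*s + 1) + 48)/(s^2 + s - 6)^2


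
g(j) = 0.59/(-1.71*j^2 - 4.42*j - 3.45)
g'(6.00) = 0.00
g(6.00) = -0.01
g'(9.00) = 0.00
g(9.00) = -0.00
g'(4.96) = 0.00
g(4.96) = -0.01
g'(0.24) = 0.15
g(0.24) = -0.13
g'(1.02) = 0.05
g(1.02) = -0.06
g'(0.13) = 0.17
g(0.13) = -0.15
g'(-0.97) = 1.09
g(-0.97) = -0.76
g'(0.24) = 0.15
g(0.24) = -0.13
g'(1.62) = 0.03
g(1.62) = -0.04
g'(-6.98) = -0.00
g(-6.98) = -0.01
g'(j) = 0.59*(3.42*j + 4.42)/(-1.71*j^2 - 4.42*j - 3.45)^2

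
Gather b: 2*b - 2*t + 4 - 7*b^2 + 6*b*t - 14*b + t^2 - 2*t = -7*b^2 + b*(6*t - 12) + t^2 - 4*t + 4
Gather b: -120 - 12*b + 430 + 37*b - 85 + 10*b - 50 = 35*b + 175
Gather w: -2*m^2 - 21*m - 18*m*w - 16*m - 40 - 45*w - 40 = -2*m^2 - 37*m + w*(-18*m - 45) - 80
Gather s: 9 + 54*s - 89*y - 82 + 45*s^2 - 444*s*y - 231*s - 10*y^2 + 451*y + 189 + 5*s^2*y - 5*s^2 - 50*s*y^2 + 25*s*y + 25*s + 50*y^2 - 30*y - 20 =s^2*(5*y + 40) + s*(-50*y^2 - 419*y - 152) + 40*y^2 + 332*y + 96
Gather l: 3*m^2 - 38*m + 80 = 3*m^2 - 38*m + 80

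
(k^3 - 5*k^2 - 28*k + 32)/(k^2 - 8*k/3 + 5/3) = 3*(k^2 - 4*k - 32)/(3*k - 5)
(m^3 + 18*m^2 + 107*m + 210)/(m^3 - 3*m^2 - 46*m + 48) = (m^2 + 12*m + 35)/(m^2 - 9*m + 8)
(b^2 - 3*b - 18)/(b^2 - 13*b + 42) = (b + 3)/(b - 7)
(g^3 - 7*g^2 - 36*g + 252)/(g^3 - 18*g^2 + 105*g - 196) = (g^2 - 36)/(g^2 - 11*g + 28)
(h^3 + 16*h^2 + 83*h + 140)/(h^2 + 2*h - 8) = (h^2 + 12*h + 35)/(h - 2)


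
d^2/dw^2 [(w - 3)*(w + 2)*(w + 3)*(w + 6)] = 12*w^2 + 48*w + 6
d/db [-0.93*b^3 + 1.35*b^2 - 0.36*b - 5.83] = -2.79*b^2 + 2.7*b - 0.36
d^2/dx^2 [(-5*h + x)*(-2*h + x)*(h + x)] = -12*h + 6*x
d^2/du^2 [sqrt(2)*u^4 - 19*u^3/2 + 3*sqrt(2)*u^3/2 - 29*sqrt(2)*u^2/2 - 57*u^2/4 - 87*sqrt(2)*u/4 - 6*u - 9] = 12*sqrt(2)*u^2 - 57*u + 9*sqrt(2)*u - 29*sqrt(2) - 57/2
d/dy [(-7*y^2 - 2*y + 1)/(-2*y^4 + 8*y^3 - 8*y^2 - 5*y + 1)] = (-28*y^5 + 44*y^4 + 40*y^3 - 5*y^2 + 2*y + 3)/(4*y^8 - 32*y^7 + 96*y^6 - 108*y^5 - 20*y^4 + 96*y^3 + 9*y^2 - 10*y + 1)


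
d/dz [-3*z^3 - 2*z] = -9*z^2 - 2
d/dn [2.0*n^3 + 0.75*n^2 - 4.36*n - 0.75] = 6.0*n^2 + 1.5*n - 4.36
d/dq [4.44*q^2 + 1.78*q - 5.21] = 8.88*q + 1.78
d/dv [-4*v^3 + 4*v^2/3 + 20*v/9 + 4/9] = -12*v^2 + 8*v/3 + 20/9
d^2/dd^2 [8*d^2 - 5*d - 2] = 16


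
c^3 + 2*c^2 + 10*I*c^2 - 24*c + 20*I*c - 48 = (c + 2)*(c + 4*I)*(c + 6*I)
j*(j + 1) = j^2 + j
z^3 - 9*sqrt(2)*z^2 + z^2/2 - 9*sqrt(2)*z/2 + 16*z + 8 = (z + 1/2)*(z - 8*sqrt(2))*(z - sqrt(2))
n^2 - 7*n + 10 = (n - 5)*(n - 2)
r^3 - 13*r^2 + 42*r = r*(r - 7)*(r - 6)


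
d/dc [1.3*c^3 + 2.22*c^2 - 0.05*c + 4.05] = 3.9*c^2 + 4.44*c - 0.05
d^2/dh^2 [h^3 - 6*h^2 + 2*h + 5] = 6*h - 12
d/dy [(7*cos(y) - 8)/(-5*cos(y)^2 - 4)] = (-35*cos(y)^2 + 80*cos(y) + 28)*sin(y)/(5*sin(y)^2 - 9)^2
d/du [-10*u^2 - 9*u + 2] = -20*u - 9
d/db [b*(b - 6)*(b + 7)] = 3*b^2 + 2*b - 42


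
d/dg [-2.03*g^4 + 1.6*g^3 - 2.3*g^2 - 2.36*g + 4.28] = -8.12*g^3 + 4.8*g^2 - 4.6*g - 2.36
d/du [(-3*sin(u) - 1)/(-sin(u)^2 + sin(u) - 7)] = (-3*sin(u)^2 - 2*sin(u) + 22)*cos(u)/(sin(u)^2 - sin(u) + 7)^2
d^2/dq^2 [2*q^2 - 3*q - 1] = 4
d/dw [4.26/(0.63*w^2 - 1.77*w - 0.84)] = (7.5402 - 5.3676*w)/(-0.63*w^2 + 1.77*w + 0.84)^2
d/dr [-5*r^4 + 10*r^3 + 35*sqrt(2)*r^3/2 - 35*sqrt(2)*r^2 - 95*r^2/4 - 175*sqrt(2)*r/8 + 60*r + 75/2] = -20*r^3 + 30*r^2 + 105*sqrt(2)*r^2/2 - 70*sqrt(2)*r - 95*r/2 - 175*sqrt(2)/8 + 60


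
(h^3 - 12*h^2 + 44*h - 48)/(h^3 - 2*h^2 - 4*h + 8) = (h^2 - 10*h + 24)/(h^2 - 4)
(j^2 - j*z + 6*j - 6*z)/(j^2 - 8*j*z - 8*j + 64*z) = (j^2 - j*z + 6*j - 6*z)/(j^2 - 8*j*z - 8*j + 64*z)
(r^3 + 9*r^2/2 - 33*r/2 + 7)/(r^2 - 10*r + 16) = (2*r^2 + 13*r - 7)/(2*(r - 8))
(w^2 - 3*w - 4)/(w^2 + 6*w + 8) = (w^2 - 3*w - 4)/(w^2 + 6*w + 8)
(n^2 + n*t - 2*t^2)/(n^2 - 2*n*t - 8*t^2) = (-n + t)/(-n + 4*t)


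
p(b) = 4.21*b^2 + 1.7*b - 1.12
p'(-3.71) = -29.54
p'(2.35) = 21.49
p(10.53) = 483.59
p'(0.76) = 8.10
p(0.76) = 2.60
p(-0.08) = -1.23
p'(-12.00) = -99.34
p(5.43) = 132.24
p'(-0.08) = 1.03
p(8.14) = 291.67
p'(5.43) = 47.42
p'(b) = 8.42*b + 1.7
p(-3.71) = 50.52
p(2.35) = 26.12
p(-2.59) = 22.72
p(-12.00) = 584.72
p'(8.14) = 70.24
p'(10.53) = 90.36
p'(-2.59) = -20.11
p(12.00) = 625.52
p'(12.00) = 102.74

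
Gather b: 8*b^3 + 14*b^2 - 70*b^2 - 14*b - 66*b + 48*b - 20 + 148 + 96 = 8*b^3 - 56*b^2 - 32*b + 224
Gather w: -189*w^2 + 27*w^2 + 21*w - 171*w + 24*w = -162*w^2 - 126*w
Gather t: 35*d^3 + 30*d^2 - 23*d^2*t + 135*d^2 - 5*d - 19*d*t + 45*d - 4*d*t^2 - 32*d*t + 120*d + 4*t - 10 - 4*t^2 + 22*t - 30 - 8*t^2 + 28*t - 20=35*d^3 + 165*d^2 + 160*d + t^2*(-4*d - 12) + t*(-23*d^2 - 51*d + 54) - 60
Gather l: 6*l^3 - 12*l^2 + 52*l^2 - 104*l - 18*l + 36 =6*l^3 + 40*l^2 - 122*l + 36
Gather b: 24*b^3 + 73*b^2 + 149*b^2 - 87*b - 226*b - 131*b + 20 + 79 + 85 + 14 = 24*b^3 + 222*b^2 - 444*b + 198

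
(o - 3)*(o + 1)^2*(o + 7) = o^4 + 6*o^3 - 12*o^2 - 38*o - 21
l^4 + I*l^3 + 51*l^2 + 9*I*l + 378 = (l - 6*I)*(l - 3*I)*(l + 3*I)*(l + 7*I)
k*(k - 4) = k^2 - 4*k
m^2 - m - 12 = (m - 4)*(m + 3)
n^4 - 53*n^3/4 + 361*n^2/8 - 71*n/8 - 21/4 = (n - 7)*(n - 6)*(n - 1/2)*(n + 1/4)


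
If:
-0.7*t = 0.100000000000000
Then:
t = -0.14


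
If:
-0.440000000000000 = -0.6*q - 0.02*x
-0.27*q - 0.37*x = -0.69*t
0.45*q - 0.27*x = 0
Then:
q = 0.69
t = 0.89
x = 1.16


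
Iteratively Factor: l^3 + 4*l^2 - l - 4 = (l + 1)*(l^2 + 3*l - 4) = (l + 1)*(l + 4)*(l - 1)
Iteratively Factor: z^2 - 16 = (z - 4)*(z + 4)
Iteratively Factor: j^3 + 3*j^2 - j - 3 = (j - 1)*(j^2 + 4*j + 3) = (j - 1)*(j + 3)*(j + 1)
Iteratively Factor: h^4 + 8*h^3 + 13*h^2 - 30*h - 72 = (h + 3)*(h^3 + 5*h^2 - 2*h - 24) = (h - 2)*(h + 3)*(h^2 + 7*h + 12) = (h - 2)*(h + 3)*(h + 4)*(h + 3)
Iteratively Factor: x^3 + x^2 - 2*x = (x)*(x^2 + x - 2) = x*(x + 2)*(x - 1)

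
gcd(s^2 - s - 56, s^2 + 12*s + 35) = s + 7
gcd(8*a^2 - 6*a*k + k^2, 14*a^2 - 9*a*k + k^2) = 2*a - k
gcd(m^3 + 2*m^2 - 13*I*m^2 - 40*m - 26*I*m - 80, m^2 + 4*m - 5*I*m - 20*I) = m - 5*I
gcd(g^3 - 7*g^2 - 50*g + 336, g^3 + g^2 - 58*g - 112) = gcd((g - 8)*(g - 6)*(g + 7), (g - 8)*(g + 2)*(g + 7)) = g^2 - g - 56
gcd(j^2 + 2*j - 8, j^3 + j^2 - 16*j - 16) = j + 4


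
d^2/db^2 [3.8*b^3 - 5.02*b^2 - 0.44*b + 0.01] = 22.8*b - 10.04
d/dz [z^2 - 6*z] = 2*z - 6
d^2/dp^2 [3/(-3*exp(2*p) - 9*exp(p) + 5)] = 9*(-6*(2*exp(p) + 3)^2*exp(p) + (4*exp(p) + 3)*(3*exp(2*p) + 9*exp(p) - 5))*exp(p)/(3*exp(2*p) + 9*exp(p) - 5)^3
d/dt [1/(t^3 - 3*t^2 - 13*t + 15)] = (-3*t^2 + 6*t + 13)/(t^3 - 3*t^2 - 13*t + 15)^2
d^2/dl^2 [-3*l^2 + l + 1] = -6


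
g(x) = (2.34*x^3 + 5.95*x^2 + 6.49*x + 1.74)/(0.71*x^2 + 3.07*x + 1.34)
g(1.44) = 4.20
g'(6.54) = 3.03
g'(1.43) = 2.30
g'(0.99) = 2.13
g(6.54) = 18.41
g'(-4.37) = -94.67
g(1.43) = 4.18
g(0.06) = 1.41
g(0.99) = 3.21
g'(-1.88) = -4.11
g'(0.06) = 1.82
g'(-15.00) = 3.07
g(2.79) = 7.58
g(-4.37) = -73.02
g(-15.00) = -57.84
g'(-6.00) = -2.74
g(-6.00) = -38.73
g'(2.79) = 2.66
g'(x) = (-1.42*x - 3.07)*(2.34*x^3 + 5.95*x^2 + 6.49*x + 1.74)/(0.71*x^2 + 3.07*x + 1.34)^2 + (7.02*x^2 + 11.9*x + 6.49)/(0.71*x^2 + 3.07*x + 1.34) = (1.6614*x^4 + 14.3676*x^3 + 23.0654*x^2 + 13.4752*x + 3.3548)/(0.5041*x^4 + 4.3594*x^3 + 11.3277*x^2 + 8.2276*x + 1.7956)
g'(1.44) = 2.31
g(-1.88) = 2.59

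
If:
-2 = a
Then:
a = -2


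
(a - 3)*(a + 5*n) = a^2 + 5*a*n - 3*a - 15*n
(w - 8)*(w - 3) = w^2 - 11*w + 24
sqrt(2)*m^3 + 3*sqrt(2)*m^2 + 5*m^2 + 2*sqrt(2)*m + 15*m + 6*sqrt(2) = (m + 3)*(m + 2*sqrt(2))*(sqrt(2)*m + 1)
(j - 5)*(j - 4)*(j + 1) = j^3 - 8*j^2 + 11*j + 20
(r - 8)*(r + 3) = r^2 - 5*r - 24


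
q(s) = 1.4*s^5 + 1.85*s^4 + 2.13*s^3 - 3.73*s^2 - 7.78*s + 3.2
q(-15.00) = -977376.85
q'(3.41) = 1281.00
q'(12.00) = 158762.06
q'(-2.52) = 215.47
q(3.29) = 769.47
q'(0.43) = -8.98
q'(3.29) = 1120.49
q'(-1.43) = 23.59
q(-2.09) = -36.81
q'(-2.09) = 101.73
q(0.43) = -0.58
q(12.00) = 389779.76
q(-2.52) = -102.64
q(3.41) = 913.40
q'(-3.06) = 476.59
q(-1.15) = 4.39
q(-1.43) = -0.17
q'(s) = 7.0*s^4 + 7.4*s^3 + 6.39*s^2 - 7.46*s - 7.78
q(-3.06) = -282.36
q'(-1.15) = 10.24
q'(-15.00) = 330941.87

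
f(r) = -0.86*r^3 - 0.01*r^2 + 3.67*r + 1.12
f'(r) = -2.58*r^2 - 0.02*r + 3.67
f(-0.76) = -1.30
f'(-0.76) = 2.19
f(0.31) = 2.23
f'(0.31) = 3.42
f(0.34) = 2.33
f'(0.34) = 3.36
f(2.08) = 0.97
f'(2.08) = -7.53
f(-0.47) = -0.52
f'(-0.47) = 3.11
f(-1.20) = -1.81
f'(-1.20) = -0.02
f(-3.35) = 21.05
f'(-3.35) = -25.22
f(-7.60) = 350.17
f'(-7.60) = -145.20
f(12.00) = -1442.36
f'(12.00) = -368.09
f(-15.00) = 2846.32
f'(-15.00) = -576.53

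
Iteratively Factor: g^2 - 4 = (g + 2)*(g - 2)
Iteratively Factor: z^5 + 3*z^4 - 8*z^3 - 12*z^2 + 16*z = (z + 2)*(z^4 + z^3 - 10*z^2 + 8*z) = (z - 1)*(z + 2)*(z^3 + 2*z^2 - 8*z) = (z - 2)*(z - 1)*(z + 2)*(z^2 + 4*z) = (z - 2)*(z - 1)*(z + 2)*(z + 4)*(z)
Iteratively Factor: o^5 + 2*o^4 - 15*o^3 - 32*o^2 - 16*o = (o - 4)*(o^4 + 6*o^3 + 9*o^2 + 4*o) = (o - 4)*(o + 1)*(o^3 + 5*o^2 + 4*o) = o*(o - 4)*(o + 1)*(o^2 + 5*o + 4) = o*(o - 4)*(o + 1)^2*(o + 4)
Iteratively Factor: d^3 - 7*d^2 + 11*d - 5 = (d - 1)*(d^2 - 6*d + 5) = (d - 5)*(d - 1)*(d - 1)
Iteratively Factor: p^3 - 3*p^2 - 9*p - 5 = (p + 1)*(p^2 - 4*p - 5) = (p - 5)*(p + 1)*(p + 1)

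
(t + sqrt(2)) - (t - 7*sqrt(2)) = 8*sqrt(2)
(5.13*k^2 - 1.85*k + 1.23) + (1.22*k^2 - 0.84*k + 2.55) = 6.35*k^2 - 2.69*k + 3.78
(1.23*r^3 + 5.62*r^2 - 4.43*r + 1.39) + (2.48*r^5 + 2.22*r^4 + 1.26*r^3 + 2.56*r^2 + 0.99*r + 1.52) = 2.48*r^5 + 2.22*r^4 + 2.49*r^3 + 8.18*r^2 - 3.44*r + 2.91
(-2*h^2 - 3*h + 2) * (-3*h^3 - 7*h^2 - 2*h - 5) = 6*h^5 + 23*h^4 + 19*h^3 + 2*h^2 + 11*h - 10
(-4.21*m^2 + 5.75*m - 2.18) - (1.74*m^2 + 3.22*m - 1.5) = -5.95*m^2 + 2.53*m - 0.68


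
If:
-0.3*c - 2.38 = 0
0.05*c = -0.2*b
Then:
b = 1.98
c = -7.93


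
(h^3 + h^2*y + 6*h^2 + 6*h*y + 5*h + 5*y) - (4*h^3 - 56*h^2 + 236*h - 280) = -3*h^3 + h^2*y + 62*h^2 + 6*h*y - 231*h + 5*y + 280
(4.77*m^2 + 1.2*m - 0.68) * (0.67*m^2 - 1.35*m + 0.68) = 3.1959*m^4 - 5.6355*m^3 + 1.168*m^2 + 1.734*m - 0.4624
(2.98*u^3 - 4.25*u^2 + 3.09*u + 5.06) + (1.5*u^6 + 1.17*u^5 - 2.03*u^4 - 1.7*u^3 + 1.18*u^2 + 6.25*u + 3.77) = 1.5*u^6 + 1.17*u^5 - 2.03*u^4 + 1.28*u^3 - 3.07*u^2 + 9.34*u + 8.83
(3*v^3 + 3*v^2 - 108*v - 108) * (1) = 3*v^3 + 3*v^2 - 108*v - 108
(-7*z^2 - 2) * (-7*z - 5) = 49*z^3 + 35*z^2 + 14*z + 10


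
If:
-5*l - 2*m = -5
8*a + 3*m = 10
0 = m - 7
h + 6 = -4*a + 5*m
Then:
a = -11/8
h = 69/2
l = -9/5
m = 7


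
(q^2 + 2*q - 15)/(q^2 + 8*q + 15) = (q - 3)/(q + 3)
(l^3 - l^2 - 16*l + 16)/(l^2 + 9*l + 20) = (l^2 - 5*l + 4)/(l + 5)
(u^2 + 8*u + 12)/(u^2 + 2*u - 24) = (u + 2)/(u - 4)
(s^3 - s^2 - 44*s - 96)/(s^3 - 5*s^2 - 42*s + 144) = (s^2 + 7*s + 12)/(s^2 + 3*s - 18)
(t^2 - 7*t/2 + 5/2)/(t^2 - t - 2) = (-t^2 + 7*t/2 - 5/2)/(-t^2 + t + 2)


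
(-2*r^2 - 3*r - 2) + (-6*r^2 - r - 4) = -8*r^2 - 4*r - 6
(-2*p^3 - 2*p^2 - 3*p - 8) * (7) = -14*p^3 - 14*p^2 - 21*p - 56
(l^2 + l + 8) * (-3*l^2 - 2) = -3*l^4 - 3*l^3 - 26*l^2 - 2*l - 16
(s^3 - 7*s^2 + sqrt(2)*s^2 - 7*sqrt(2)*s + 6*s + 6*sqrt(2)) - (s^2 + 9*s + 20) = s^3 - 8*s^2 + sqrt(2)*s^2 - 7*sqrt(2)*s - 3*s - 20 + 6*sqrt(2)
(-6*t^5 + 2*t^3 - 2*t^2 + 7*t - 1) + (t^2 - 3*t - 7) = -6*t^5 + 2*t^3 - t^2 + 4*t - 8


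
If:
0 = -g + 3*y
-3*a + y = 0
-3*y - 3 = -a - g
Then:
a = 3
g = 27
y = 9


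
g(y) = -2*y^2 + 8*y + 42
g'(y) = 8 - 4*y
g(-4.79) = -42.21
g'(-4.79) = 27.16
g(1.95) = 50.00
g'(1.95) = 0.20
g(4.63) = 36.17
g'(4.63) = -10.52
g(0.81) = 47.17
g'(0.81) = 4.76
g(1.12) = 48.45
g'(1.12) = 3.52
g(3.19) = 47.17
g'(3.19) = -4.76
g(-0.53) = 37.20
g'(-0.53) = 10.12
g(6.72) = 5.44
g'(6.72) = -18.88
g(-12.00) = -342.00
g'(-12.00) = 56.00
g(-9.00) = -192.00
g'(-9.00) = 44.00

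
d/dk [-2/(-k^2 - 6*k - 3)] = 4*(-k - 3)/(k^2 + 6*k + 3)^2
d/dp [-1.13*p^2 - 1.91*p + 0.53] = -2.26*p - 1.91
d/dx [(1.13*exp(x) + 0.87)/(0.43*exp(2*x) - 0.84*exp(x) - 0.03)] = (-0.4859*exp(2*x) - 0.7482*exp(x) + 0.6969)*exp(x)/(0.1849*exp(4*x) - 0.7224*exp(3*x) + 0.6798*exp(2*x) + 0.0504*exp(x) + 0.0009)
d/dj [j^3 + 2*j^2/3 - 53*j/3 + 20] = 3*j^2 + 4*j/3 - 53/3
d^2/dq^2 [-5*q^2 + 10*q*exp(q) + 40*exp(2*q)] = 10*q*exp(q) + 160*exp(2*q) + 20*exp(q) - 10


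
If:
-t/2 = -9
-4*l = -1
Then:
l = 1/4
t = 18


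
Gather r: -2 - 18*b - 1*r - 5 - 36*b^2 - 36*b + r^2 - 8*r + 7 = -36*b^2 - 54*b + r^2 - 9*r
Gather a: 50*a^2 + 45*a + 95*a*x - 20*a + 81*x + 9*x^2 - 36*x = 50*a^2 + a*(95*x + 25) + 9*x^2 + 45*x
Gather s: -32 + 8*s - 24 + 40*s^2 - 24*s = 40*s^2 - 16*s - 56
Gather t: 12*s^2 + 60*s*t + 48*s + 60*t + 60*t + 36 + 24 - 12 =12*s^2 + 48*s + t*(60*s + 120) + 48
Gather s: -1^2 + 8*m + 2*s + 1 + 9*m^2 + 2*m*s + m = 9*m^2 + 9*m + s*(2*m + 2)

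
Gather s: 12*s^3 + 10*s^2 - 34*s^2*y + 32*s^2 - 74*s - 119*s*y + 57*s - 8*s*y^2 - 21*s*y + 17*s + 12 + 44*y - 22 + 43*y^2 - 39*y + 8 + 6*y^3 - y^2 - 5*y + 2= 12*s^3 + s^2*(42 - 34*y) + s*(-8*y^2 - 140*y) + 6*y^3 + 42*y^2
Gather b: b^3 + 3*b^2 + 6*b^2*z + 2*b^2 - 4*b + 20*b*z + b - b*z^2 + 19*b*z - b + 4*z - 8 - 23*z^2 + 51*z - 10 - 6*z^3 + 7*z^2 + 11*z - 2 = b^3 + b^2*(6*z + 5) + b*(-z^2 + 39*z - 4) - 6*z^3 - 16*z^2 + 66*z - 20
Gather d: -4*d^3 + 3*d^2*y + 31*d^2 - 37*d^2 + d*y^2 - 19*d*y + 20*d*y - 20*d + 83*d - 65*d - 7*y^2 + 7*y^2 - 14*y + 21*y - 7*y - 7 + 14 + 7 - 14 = -4*d^3 + d^2*(3*y - 6) + d*(y^2 + y - 2)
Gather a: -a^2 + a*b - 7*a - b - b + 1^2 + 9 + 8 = -a^2 + a*(b - 7) - 2*b + 18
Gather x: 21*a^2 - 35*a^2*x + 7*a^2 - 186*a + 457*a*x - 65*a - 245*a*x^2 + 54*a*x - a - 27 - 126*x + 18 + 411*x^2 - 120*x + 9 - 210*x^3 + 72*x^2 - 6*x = 28*a^2 - 252*a - 210*x^3 + x^2*(483 - 245*a) + x*(-35*a^2 + 511*a - 252)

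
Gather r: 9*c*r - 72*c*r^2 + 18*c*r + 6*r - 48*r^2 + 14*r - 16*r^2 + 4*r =r^2*(-72*c - 64) + r*(27*c + 24)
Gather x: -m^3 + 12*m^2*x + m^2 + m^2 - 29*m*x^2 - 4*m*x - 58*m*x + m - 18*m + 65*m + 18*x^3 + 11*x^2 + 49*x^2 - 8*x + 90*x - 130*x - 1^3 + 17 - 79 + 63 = -m^3 + 2*m^2 + 48*m + 18*x^3 + x^2*(60 - 29*m) + x*(12*m^2 - 62*m - 48)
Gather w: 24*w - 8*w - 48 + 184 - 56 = 16*w + 80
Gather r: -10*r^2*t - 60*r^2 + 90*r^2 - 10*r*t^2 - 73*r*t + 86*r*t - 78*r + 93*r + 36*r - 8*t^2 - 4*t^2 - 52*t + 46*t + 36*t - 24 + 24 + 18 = r^2*(30 - 10*t) + r*(-10*t^2 + 13*t + 51) - 12*t^2 + 30*t + 18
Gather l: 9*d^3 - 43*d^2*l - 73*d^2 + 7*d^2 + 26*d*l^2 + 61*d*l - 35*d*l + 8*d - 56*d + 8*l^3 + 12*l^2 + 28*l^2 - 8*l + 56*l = 9*d^3 - 66*d^2 - 48*d + 8*l^3 + l^2*(26*d + 40) + l*(-43*d^2 + 26*d + 48)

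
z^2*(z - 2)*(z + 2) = z^4 - 4*z^2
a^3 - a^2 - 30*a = a*(a - 6)*(a + 5)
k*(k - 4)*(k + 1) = k^3 - 3*k^2 - 4*k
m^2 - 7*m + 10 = (m - 5)*(m - 2)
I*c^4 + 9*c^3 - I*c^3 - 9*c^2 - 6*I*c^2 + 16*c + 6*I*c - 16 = (c - 8*I)*(c - 2*I)*(c + I)*(I*c - I)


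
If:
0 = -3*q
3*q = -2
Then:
No Solution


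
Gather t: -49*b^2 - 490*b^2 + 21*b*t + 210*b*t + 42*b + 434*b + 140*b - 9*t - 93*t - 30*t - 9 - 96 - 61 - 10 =-539*b^2 + 616*b + t*(231*b - 132) - 176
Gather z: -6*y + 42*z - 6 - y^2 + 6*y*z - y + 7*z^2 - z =-y^2 - 7*y + 7*z^2 + z*(6*y + 41) - 6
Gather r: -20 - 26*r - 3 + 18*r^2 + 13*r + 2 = 18*r^2 - 13*r - 21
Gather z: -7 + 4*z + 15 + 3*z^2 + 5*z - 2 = 3*z^2 + 9*z + 6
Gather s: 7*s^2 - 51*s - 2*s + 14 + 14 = 7*s^2 - 53*s + 28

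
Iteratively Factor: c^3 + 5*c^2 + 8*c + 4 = (c + 2)*(c^2 + 3*c + 2) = (c + 2)^2*(c + 1)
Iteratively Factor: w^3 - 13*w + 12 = (w + 4)*(w^2 - 4*w + 3) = (w - 1)*(w + 4)*(w - 3)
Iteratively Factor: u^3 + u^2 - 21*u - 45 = (u + 3)*(u^2 - 2*u - 15) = (u - 5)*(u + 3)*(u + 3)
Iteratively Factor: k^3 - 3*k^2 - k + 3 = (k - 1)*(k^2 - 2*k - 3) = (k - 1)*(k + 1)*(k - 3)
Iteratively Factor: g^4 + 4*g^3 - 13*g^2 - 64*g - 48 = (g - 4)*(g^3 + 8*g^2 + 19*g + 12) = (g - 4)*(g + 4)*(g^2 + 4*g + 3) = (g - 4)*(g + 3)*(g + 4)*(g + 1)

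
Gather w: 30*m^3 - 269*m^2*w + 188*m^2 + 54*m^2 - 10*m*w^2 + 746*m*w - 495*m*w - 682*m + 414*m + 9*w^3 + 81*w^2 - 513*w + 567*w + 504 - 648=30*m^3 + 242*m^2 - 268*m + 9*w^3 + w^2*(81 - 10*m) + w*(-269*m^2 + 251*m + 54) - 144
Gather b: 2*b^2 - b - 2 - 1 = 2*b^2 - b - 3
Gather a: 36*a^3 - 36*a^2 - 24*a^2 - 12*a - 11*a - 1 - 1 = 36*a^3 - 60*a^2 - 23*a - 2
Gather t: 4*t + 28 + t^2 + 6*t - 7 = t^2 + 10*t + 21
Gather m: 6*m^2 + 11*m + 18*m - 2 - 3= 6*m^2 + 29*m - 5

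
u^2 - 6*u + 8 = (u - 4)*(u - 2)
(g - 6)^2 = g^2 - 12*g + 36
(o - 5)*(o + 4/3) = o^2 - 11*o/3 - 20/3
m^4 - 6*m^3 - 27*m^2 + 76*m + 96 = (m - 8)*(m - 3)*(m + 1)*(m + 4)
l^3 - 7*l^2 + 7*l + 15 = (l - 5)*(l - 3)*(l + 1)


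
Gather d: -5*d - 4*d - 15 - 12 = -9*d - 27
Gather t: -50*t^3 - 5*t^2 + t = -50*t^3 - 5*t^2 + t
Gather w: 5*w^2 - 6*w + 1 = 5*w^2 - 6*w + 1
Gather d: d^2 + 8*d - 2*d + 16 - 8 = d^2 + 6*d + 8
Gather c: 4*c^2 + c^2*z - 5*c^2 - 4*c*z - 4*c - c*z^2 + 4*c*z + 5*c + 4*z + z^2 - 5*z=c^2*(z - 1) + c*(1 - z^2) + z^2 - z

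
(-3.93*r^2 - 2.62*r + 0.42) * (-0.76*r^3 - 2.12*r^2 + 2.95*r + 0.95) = 2.9868*r^5 + 10.3228*r^4 - 6.3583*r^3 - 12.3529*r^2 - 1.25*r + 0.399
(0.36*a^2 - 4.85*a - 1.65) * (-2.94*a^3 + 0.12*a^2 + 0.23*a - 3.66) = -1.0584*a^5 + 14.3022*a^4 + 4.3518*a^3 - 2.6311*a^2 + 17.3715*a + 6.039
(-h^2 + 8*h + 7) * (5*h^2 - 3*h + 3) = -5*h^4 + 43*h^3 + 8*h^2 + 3*h + 21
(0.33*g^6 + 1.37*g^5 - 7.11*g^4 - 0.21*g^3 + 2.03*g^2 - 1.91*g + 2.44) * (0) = 0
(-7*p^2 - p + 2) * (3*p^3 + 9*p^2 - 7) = -21*p^5 - 66*p^4 - 3*p^3 + 67*p^2 + 7*p - 14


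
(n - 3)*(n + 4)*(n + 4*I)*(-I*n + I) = -I*n^4 + 4*n^3 + 13*I*n^2 - 52*n - 12*I*n + 48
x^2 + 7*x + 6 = (x + 1)*(x + 6)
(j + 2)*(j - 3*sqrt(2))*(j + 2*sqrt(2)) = j^3 - sqrt(2)*j^2 + 2*j^2 - 12*j - 2*sqrt(2)*j - 24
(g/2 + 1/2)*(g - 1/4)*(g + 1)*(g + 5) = g^4/2 + 27*g^3/8 + 37*g^2/8 + 9*g/8 - 5/8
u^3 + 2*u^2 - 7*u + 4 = (u - 1)^2*(u + 4)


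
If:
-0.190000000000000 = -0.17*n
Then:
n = 1.12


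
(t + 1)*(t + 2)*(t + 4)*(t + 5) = t^4 + 12*t^3 + 49*t^2 + 78*t + 40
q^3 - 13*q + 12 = (q - 3)*(q - 1)*(q + 4)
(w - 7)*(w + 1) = w^2 - 6*w - 7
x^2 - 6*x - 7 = (x - 7)*(x + 1)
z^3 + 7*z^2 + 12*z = z*(z + 3)*(z + 4)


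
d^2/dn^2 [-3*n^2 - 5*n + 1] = -6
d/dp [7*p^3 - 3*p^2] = 3*p*(7*p - 2)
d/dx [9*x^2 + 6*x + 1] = 18*x + 6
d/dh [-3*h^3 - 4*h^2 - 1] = h*(-9*h - 8)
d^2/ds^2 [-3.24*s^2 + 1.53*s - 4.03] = -6.48000000000000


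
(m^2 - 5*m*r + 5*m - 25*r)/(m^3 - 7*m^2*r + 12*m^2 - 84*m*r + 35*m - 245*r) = (-m + 5*r)/(-m^2 + 7*m*r - 7*m + 49*r)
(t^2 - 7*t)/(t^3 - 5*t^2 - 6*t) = (7 - t)/(-t^2 + 5*t + 6)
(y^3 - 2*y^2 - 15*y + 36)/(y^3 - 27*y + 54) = (y + 4)/(y + 6)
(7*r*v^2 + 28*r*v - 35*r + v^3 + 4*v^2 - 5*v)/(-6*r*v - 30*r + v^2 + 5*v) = (-7*r*v + 7*r - v^2 + v)/(6*r - v)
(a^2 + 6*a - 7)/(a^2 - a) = (a + 7)/a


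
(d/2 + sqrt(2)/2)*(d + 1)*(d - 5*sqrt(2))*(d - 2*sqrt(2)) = d^4/2 - 3*sqrt(2)*d^3 + d^3/2 - 3*sqrt(2)*d^2 + 3*d^2 + 3*d + 10*sqrt(2)*d + 10*sqrt(2)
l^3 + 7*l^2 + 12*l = l*(l + 3)*(l + 4)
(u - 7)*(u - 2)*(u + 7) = u^3 - 2*u^2 - 49*u + 98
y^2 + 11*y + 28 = (y + 4)*(y + 7)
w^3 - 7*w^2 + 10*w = w*(w - 5)*(w - 2)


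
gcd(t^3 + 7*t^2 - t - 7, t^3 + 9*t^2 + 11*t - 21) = t^2 + 6*t - 7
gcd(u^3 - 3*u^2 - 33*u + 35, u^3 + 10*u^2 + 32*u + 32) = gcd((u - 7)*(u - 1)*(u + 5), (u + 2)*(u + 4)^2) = 1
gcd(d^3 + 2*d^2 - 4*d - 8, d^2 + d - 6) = d - 2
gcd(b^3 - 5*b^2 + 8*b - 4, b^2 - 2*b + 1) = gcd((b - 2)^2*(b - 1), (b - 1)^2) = b - 1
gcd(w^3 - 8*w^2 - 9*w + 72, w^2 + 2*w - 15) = w - 3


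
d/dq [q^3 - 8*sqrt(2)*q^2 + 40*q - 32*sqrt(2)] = 3*q^2 - 16*sqrt(2)*q + 40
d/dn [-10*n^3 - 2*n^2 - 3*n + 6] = -30*n^2 - 4*n - 3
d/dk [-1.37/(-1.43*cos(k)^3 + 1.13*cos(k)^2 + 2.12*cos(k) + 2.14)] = (5.8773*cos(k)^2 - 3.0962*cos(k) - 2.9044)*sin(k)/(-1.43*cos(k)^3 + 1.13*cos(k)^2 + 2.12*cos(k) + 2.14)^2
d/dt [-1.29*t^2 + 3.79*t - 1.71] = 3.79 - 2.58*t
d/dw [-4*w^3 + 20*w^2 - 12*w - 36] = -12*w^2 + 40*w - 12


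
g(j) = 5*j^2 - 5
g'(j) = 10*j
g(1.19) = 2.08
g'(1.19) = 11.90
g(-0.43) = -4.08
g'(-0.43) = -4.30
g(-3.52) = 56.95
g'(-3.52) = -35.20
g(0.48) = -3.85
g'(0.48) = 4.80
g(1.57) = 7.32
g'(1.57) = 15.70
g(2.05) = 16.01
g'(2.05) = 20.50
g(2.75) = 32.81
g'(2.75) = 27.50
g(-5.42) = 141.88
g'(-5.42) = -54.20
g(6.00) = 175.00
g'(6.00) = 60.00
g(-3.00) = 40.00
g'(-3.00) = -30.00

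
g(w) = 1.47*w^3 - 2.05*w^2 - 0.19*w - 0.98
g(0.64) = -1.56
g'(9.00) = 320.12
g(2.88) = 16.58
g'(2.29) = 13.55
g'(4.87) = 84.43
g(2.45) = 7.87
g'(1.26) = 1.65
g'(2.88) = 24.58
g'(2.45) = 16.24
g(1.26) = -1.53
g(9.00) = 902.89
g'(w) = 4.41*w^2 - 4.1*w - 0.19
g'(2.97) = 26.53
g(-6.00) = -391.16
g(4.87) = 119.26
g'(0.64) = -1.01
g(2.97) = 18.88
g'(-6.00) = 183.17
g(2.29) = 5.49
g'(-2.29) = 32.33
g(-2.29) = -28.95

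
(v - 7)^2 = v^2 - 14*v + 49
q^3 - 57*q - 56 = (q - 8)*(q + 1)*(q + 7)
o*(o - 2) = o^2 - 2*o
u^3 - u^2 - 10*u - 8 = (u - 4)*(u + 1)*(u + 2)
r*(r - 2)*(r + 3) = r^3 + r^2 - 6*r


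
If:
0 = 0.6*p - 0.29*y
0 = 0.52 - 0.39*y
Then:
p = 0.64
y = 1.33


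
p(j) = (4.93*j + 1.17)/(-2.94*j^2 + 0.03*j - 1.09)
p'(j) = (4.93*j + 1.17)*(5.88*j - 0.03)/(-2.94*j^2 + 0.03*j - 1.09)^2 + 4.93/(-2.94*j^2 + 0.03*j - 1.09)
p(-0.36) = 0.41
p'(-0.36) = -2.74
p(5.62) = -0.31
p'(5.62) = 0.06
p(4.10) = -0.42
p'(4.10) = 0.10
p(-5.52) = 0.29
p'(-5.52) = 0.05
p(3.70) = -0.47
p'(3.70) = 0.13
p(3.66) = -0.48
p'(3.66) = 0.13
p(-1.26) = 0.87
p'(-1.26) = 0.27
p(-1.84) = 0.71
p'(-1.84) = 0.25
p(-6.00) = 0.27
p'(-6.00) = 0.04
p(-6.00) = 0.27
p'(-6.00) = 0.04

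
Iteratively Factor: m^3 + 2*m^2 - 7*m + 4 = (m - 1)*(m^2 + 3*m - 4) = (m - 1)^2*(m + 4)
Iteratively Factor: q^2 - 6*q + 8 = (q - 4)*(q - 2)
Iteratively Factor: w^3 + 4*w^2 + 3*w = (w)*(w^2 + 4*w + 3) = w*(w + 3)*(w + 1)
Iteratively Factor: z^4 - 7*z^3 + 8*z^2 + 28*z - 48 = (z - 2)*(z^3 - 5*z^2 - 2*z + 24) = (z - 2)*(z + 2)*(z^2 - 7*z + 12) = (z - 4)*(z - 2)*(z + 2)*(z - 3)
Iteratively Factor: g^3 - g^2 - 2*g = (g)*(g^2 - g - 2) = g*(g - 2)*(g + 1)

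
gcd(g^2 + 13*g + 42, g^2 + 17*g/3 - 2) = g + 6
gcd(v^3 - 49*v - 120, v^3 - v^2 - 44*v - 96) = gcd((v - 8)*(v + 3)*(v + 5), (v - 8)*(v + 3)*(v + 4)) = v^2 - 5*v - 24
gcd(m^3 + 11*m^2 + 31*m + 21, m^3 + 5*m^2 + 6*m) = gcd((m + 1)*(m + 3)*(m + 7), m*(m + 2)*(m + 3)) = m + 3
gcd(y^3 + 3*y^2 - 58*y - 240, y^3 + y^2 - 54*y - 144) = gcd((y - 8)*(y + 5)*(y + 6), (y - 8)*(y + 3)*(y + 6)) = y^2 - 2*y - 48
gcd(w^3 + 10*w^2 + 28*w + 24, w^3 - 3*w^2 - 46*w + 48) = w + 6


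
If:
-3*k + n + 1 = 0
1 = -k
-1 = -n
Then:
No Solution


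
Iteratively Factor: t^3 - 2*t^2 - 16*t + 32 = (t + 4)*(t^2 - 6*t + 8) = (t - 4)*(t + 4)*(t - 2)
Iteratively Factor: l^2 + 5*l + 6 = (l + 3)*(l + 2)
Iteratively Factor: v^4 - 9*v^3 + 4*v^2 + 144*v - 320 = (v + 4)*(v^3 - 13*v^2 + 56*v - 80) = (v - 4)*(v + 4)*(v^2 - 9*v + 20) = (v - 5)*(v - 4)*(v + 4)*(v - 4)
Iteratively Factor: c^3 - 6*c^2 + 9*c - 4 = (c - 4)*(c^2 - 2*c + 1) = (c - 4)*(c - 1)*(c - 1)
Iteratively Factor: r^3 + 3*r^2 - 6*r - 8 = (r + 4)*(r^2 - r - 2) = (r + 1)*(r + 4)*(r - 2)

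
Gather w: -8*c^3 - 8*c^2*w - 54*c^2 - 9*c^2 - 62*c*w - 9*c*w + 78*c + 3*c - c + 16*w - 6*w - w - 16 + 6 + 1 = -8*c^3 - 63*c^2 + 80*c + w*(-8*c^2 - 71*c + 9) - 9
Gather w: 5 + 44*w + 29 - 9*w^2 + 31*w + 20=-9*w^2 + 75*w + 54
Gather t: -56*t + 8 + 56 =64 - 56*t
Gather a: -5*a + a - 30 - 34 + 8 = -4*a - 56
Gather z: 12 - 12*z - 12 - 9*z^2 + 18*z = -9*z^2 + 6*z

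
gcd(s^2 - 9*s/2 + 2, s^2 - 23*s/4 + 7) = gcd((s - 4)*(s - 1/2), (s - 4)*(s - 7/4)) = s - 4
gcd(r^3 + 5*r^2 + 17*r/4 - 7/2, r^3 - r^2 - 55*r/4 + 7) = r^2 + 3*r - 7/4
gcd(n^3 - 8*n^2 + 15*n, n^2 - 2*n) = n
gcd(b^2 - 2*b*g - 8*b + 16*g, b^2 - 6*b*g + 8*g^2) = b - 2*g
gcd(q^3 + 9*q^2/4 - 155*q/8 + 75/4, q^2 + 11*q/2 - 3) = q + 6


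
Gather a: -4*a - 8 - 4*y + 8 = -4*a - 4*y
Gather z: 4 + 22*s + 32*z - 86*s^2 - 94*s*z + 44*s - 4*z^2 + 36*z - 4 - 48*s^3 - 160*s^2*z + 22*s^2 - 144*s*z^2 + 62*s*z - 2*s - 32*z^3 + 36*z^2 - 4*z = -48*s^3 - 64*s^2 + 64*s - 32*z^3 + z^2*(32 - 144*s) + z*(-160*s^2 - 32*s + 64)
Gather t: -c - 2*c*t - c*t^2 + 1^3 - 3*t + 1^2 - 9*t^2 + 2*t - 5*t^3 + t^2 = -c - 5*t^3 + t^2*(-c - 8) + t*(-2*c - 1) + 2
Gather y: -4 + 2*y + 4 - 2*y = 0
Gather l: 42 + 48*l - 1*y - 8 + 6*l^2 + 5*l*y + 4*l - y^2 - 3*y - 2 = 6*l^2 + l*(5*y + 52) - y^2 - 4*y + 32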